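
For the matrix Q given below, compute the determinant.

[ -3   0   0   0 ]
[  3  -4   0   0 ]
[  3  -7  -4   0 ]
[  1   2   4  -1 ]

Q is lower triangular, so det(Q) is the product of the diagonal entries:
det = (-3) · (-4) · (-4) · (-1) = 48

48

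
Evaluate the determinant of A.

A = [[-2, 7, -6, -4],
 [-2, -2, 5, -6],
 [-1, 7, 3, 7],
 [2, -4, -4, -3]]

|A| = -481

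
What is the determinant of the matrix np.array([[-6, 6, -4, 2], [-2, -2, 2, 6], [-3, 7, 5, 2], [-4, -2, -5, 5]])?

The determinant is 40.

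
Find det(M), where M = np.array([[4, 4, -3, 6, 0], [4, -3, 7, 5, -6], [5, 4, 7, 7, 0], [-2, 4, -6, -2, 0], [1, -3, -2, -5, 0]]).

Expand along column 5 (it has 4 zeros):
  − (-6) · M_25   where M_25 = det([4 4 -3 6; 5 4 7 7; -2 4 -6 -2; 1 -3 -2 -5]) = 1380
det = (-1)·(-6)·(1380) = 8280

8280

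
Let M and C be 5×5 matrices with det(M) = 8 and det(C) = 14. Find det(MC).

112

det(MC) = det(M)·det(C) = (8)·(14) = 112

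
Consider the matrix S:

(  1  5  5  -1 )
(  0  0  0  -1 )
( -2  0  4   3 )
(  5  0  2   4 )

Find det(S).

-120

Expand along row 2 (it has 3 zeros):
  + (-1) · M_24   where M_24 = det([1 5 5; -2 0 4; 5 0 2]) = 120
det = (+1)·(-1)·(120) = -120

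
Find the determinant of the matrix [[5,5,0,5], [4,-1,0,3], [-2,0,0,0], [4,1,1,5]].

Expand along row 3 (it has 3 zeros):
  + (-2) · M_31   where M_31 = det([5 0 5; -1 0 3; 1 1 5]) = -20
det = (+1)·(-2)·(-20) = 40

40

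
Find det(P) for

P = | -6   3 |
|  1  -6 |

|P| = 33

det(P) = (-6)·(-6) − 3·1 = 36 − 3 = 33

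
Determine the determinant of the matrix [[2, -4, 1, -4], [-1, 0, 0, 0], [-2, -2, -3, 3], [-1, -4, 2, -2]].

Expand along row 2 (it has 3 zeros):
  − (-1) · M_21   where M_21 = det([-4 1 -4; -2 -3 3; -4 2 -2]) = 48
det = (-1)·(-1)·(48) = 48

48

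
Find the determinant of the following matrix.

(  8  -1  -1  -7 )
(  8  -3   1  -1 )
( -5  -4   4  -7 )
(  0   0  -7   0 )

2828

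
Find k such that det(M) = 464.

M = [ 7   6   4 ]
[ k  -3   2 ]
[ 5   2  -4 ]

k = 9

Expanding along the column containing k, det(M) is linear in k: det(M) = (32)·k + (176).
Set (32)·k + (176) = 464  ⇒  (32)·k = 288  ⇒  k = 9.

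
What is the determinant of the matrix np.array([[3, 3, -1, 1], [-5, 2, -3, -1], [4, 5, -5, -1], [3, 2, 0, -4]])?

Expand along row 4 (it has 1 zero):
  − (3) · M_41   where M_41 = det([3 -1 1; 2 -3 -1; 5 -5 -1]) = 2
  + (2) · M_42   where M_42 = det([3 -1 1; -5 -3 -1; 4 -5 -1]) = 40
  + (-4) · M_44   where M_44 = det([3 3 -1; -5 2 -3; 4 5 -5]) = -63
det = (-1)·(3)·(2) + (+1)·(2)·(40) + (+1)·(-4)·(-63) = 326

326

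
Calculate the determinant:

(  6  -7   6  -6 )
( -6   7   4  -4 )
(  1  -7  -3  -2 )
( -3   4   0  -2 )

Expand along row 4 (it has 1 zero):
  − (-3) · M_41   where M_41 = det([-7 6 -6; 7 4 -4; -7 -3 -2]) = 350
  + (4) · M_42   where M_42 = det([6 6 -6; -6 4 -4; 1 -3 -2]) = -300
  + (-2) · M_44   where M_44 = det([6 -7 6; -6 7 4; 1 -7 -3]) = 350
det = (-1)·(-3)·(350) + (+1)·(4)·(-300) + (+1)·(-2)·(350) = -850

The determinant is -850.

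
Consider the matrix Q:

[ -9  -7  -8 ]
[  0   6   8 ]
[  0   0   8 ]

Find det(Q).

Q is upper triangular, so det(Q) is the product of the diagonal entries:
det = (-9) · (6) · (8) = -432

The determinant is -432.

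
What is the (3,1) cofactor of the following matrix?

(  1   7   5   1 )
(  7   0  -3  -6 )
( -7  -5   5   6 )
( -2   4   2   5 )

-129

Delete row 3 and column 1; the remaining 3×3 submatrix is [7 5 1; 0 -3 -6; 4 2 5].
Its determinant is -129.
The cofactor carries sign (−1)^(3+1) = +1, so C_{3,1} = +(-129) = -129.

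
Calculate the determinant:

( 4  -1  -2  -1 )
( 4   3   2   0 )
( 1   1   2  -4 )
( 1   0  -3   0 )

Expand along row 4 (it has 2 zeros):
  − (1) · M_41   where M_41 = det([-1 -2 -1; 3 2 0; 1 2 -4]) = -20
  − (-3) · M_43   where M_43 = det([4 -1 -1; 4 3 0; 1 1 -4]) = -65
det = (-1)·(1)·(-20) + (-1)·(-3)·(-65) = -175

-175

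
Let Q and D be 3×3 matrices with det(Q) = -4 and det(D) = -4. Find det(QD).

det(QD) = 16

det(QD) = det(Q)·det(D) = (-4)·(-4) = 16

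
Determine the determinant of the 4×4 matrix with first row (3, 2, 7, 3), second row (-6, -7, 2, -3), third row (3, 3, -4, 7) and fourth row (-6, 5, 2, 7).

Expand along row 1:
  + (3) · M_11   where M_11 = det([-7 2 -3; 3 -4 7; 5 2 7]) = 244
  − (2) · M_12   where M_12 = det([-6 2 -3; 3 -4 7; -6 2 7]) = 180
  + (7) · M_13   where M_13 = det([-6 -7 -3; 3 3 7; -6 5 7]) = 426
  − (3) · M_14   where M_14 = det([-6 -7 2; 3 3 -4; -6 5 2]) = -216
det = (+1)·(3)·(244) + (-1)·(2)·(180) + (+1)·(7)·(426) + (-1)·(3)·(-216) = 4002

The determinant is 4002.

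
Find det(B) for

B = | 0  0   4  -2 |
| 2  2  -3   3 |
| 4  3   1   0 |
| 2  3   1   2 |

det(B) = 12

Expand along row 1 (it has 2 zeros):
  + (4) · M_13   where M_13 = det([2 2 3; 4 3 0; 2 3 2]) = 14
  − (-2) · M_14   where M_14 = det([2 2 -3; 4 3 1; 2 3 1]) = -22
det = (+1)·(4)·(14) + (-1)·(-2)·(-22) = 12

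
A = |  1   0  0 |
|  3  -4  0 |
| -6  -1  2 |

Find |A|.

|A| = -8

A is lower triangular, so det(A) is the product of the diagonal entries:
det = (1) · (-4) · (2) = -8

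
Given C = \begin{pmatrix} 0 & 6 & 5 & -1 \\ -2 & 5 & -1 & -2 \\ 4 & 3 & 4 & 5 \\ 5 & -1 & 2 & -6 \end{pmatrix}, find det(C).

Expand along row 1 (it has 1 zero):
  − (6) · M_12   where M_12 = det([-2 -1 -2; 4 4 5; 5 2 -6]) = 43
  + (5) · M_13   where M_13 = det([-2 5 -2; 4 3 5; 5 -1 -6]) = 309
  − (-1) · M_14   where M_14 = det([-2 5 -1; 4 3 4; 5 -1 2]) = 59
det = (-1)·(6)·(43) + (+1)·(5)·(309) + (-1)·(-1)·(59) = 1346

det(C) = 1346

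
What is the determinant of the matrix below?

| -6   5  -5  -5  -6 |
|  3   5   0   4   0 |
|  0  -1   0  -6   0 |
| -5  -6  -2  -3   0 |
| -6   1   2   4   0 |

2316

Expand along column 5 (it has 4 zeros):
  + (-6) · M_15   where M_15 = det([3 5 0 4; 0 -1 0 -6; -5 -6 -2 -3; -6 1 2 4]) = -386
det = (+1)·(-6)·(-386) = 2316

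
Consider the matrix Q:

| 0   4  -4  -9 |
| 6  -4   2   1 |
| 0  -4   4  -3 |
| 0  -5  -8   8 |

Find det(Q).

3744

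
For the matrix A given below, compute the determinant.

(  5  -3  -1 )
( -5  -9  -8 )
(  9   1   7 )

The determinant is -240.

Expand along column 1:
  + 5 · |-9 -8; 1 7| = 5·(-63 − (-8)) = -275
  − (-5) · |-3 -1; 1 7| = −(-5)·(-21 − (-1)) = -100
  + 9 · |-3 -1; -9 -8| = 9·(24 − 9) = 135
Sum: (-275) + (-100) + (135) = -240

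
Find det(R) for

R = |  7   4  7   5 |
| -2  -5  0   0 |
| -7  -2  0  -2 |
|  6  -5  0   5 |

det(R) = -525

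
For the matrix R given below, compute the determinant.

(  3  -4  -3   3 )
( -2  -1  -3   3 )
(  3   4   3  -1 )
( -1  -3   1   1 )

Expand along row 1:
  + (3) · M_11   where M_11 = det([-1 -3 3; 4 3 -1; -3 1 1]) = 38
  − (-4) · M_12   where M_12 = det([-2 -3 3; 3 3 -1; -1 1 1]) = 16
  + (-3) · M_13   where M_13 = det([-2 -1 3; 3 4 -1; -1 -3 1]) = -15
  − (3) · M_14   where M_14 = det([-2 -1 -3; 3 4 3; -1 -3 1]) = -5
det = (+1)·(3)·(38) + (-1)·(-4)·(16) + (+1)·(-3)·(-15) + (-1)·(3)·(-5) = 238

|R| = 238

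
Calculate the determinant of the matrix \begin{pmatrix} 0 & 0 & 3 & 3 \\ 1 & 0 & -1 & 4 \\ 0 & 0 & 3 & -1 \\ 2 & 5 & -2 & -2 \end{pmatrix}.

The determinant is 60.

Expand along column 2 (it has 3 zeros):
  + (5) · M_42   where M_42 = det([0 3 3; 1 -1 4; 0 3 -1]) = 12
det = (+1)·(5)·(12) = 60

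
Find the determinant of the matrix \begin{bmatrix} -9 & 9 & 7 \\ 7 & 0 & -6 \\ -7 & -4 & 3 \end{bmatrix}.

209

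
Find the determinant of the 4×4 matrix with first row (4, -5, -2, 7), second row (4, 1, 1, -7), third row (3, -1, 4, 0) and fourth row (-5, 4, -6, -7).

Expand along row 3 (it has 1 zero):
  + (3) · M_31   where M_31 = det([-5 -2 7; 1 1 -7; 4 -6 -7]) = 217
  − (-1) · M_32   where M_32 = det([4 -2 7; 4 1 -7; -5 -6 -7]) = -455
  + (4) · M_33   where M_33 = det([4 -5 7; 4 1 -7; -5 4 -7]) = -84
det = (+1)·(3)·(217) + (-1)·(-1)·(-455) + (+1)·(4)·(-84) = -140

-140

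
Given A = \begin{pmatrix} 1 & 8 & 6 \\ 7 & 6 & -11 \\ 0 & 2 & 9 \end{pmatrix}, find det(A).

-344

Expand along row 3:
  − 2 · |1 6; 7 -11| = −2·(-11 − 42) = 106
  + 9 · |1 8; 7 6| = 9·(6 − 56) = -450
Sum: (106) + (-450) = -344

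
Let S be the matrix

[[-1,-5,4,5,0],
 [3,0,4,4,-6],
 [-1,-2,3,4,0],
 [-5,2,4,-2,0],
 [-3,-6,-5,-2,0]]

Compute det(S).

Expand along column 5 (it has 4 zeros):
  − (-6) · M_25   where M_25 = det([-1 -5 4 5; -1 -2 3 4; -5 2 4 -2; -3 -6 -5 -2]) = 462
det = (-1)·(-6)·(462) = 2772

2772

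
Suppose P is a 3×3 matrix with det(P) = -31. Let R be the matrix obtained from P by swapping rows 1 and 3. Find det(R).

31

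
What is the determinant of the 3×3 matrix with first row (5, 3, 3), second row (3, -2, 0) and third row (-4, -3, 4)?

-127

Expand along row 2:
  − 3 · |3 3; -3 4| = −3·(12 − (-9)) = -63
  + (-2) · |5 3; -4 4| = (-2)·(20 − (-12)) = -64
Sum: (-63) + (-64) = -127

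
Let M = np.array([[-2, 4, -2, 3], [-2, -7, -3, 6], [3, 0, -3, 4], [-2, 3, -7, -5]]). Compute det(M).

det(M) = 2286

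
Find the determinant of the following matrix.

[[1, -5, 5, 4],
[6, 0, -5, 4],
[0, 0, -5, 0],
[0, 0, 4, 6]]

The determinant is -900.

The matrix is block upper-triangular with a 2×2 block and a 2×2 block on the diagonal, so its determinant equals the product of the determinants of the diagonal blocks.
det of the 2×2 block = 30
det of the 2×2 block = -30
det = (30)·(-30) = -900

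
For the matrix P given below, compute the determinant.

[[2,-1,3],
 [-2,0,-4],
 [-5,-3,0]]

The determinant is -26.

Expand along column 2:
  − (-1) · |-2 -4; -5 0| = −(-1)·(0 − 20) = -20
  − (-3) · |2 3; -2 -4| = −(-3)·(-8 − (-6)) = -6
Sum: (-20) + (-6) = -26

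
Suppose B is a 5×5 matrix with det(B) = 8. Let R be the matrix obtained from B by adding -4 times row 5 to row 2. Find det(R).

Adding a multiple of one row to another leaves the determinant unchanged.
det(R) = (1)·(8) = 8

det(R) = 8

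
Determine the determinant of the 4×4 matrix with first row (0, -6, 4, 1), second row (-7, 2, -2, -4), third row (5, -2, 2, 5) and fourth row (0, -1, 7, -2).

562

Expand along column 1 (it has 2 zeros):
  − (-7) · M_21   where M_21 = det([-6 4 1; -2 2 5; -1 7 -2]) = 186
  + (5) · M_31   where M_31 = det([-6 4 1; 2 -2 -4; -1 7 -2]) = -148
det = (-1)·(-7)·(186) + (+1)·(5)·(-148) = 562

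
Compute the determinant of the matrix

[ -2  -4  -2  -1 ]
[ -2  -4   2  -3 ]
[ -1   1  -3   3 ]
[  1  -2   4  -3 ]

32

Expand along row 1:
  + (-2) · M_11   where M_11 = det([-4 2 -3; 1 -3 3; -2 4 -3]) = 12
  − (-4) · M_12   where M_12 = det([-2 2 -3; -1 -3 3; 1 4 -3]) = 9
  + (-2) · M_13   where M_13 = det([-2 -4 -3; -1 1 3; 1 -2 -3]) = -9
  − (-1) · M_14   where M_14 = det([-2 -4 2; -1 1 -3; 1 -2 4]) = 2
det = (+1)·(-2)·(12) + (-1)·(-4)·(9) + (+1)·(-2)·(-9) + (-1)·(-1)·(2) = 32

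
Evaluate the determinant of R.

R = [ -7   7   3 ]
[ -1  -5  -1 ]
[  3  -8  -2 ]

Expand along row 1:
  + (-7) · |-5 -1; -8 -2| = (-7)·(10 − 8) = -14
  − 7 · |-1 -1; 3 -2| = −7·(2 − (-3)) = -35
  + 3 · |-1 -5; 3 -8| = 3·(8 − (-15)) = 69
Sum: (-14) + (-35) + (69) = 20

|R| = 20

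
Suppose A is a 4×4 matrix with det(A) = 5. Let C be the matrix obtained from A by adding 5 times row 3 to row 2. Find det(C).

5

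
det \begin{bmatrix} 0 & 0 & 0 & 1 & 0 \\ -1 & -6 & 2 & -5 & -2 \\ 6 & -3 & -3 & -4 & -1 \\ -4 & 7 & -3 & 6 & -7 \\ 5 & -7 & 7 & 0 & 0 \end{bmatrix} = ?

-2730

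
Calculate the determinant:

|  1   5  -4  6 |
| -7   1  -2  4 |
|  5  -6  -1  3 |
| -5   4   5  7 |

Expand along row 1:
  + (1) · M_11   where M_11 = det([1 -2 4; -6 -1 3; 4 5 7]) = -234
  − (5) · M_12   where M_12 = det([-7 -2 4; 5 -1 3; -5 5 7]) = 334
  + (-4) · M_13   where M_13 = det([-7 1 4; 5 -6 3; -5 4 7]) = 288
  − (6) · M_14   where M_14 = det([-7 1 -2; 5 -6 -1; -5 4 5]) = 182
det = (+1)·(1)·(-234) + (-1)·(5)·(334) + (+1)·(-4)·(288) + (-1)·(6)·(182) = -4148

-4148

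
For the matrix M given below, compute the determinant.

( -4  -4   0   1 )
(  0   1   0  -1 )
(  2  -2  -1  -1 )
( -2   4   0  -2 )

det(M) = 14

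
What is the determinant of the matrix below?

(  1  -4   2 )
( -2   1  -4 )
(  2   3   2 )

14

Expand along row 1:
  + 1 · |1 -4; 3 2| = 1·(2 − (-12)) = 14
  − (-4) · |-2 -4; 2 2| = −(-4)·(-4 − (-8)) = 16
  + 2 · |-2 1; 2 3| = 2·(-6 − 2) = -16
Sum: (14) + (16) + (-16) = 14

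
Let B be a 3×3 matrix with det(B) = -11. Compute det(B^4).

14641

det(B^4) = (det B)^4 = (-11)^4 = 14641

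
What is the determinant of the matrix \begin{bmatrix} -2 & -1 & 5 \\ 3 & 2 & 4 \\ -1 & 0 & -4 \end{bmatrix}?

18

Expand along row 3:
  + (-1) · |-1 5; 2 4| = (-1)·(-4 − 10) = 14
  + (-4) · |-2 -1; 3 2| = (-4)·(-4 − (-3)) = 4
Sum: (14) + (4) = 18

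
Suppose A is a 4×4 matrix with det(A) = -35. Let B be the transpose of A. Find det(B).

-35

det(Aᵀ) = det(A).
det(B) = (1)·(-35) = -35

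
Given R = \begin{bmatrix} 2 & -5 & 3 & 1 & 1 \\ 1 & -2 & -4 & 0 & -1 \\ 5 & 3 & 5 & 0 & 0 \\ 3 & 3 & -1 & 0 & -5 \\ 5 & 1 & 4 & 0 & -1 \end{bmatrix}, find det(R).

Expand along column 4 (it has 4 zeros):
  − (1) · M_14   where M_14 = det([1 -2 -4 -1; 5 3 5 0; 3 3 -1 -5; 5 1 4 -1]) = 221
det = (-1)·(1)·(221) = -221

|R| = -221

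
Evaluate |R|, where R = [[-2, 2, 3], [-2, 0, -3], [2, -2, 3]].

det(R) = 24

Expand along column 2:
  − 2 · |-2 -3; 2 3| = −2·(-6 − (-6)) = 0
  − (-2) · |-2 3; -2 -3| = −(-2)·(6 − (-6)) = 24
Sum: (0) + (24) = 24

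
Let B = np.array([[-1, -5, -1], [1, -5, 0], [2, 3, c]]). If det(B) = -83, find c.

c = -7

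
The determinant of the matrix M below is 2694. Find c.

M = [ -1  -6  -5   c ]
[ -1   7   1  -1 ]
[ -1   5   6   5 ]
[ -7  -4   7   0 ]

c = 4

Expanding along the row containing c, det(M) is linear in c: det(M) = (265)·c + (1634).
Set (265)·c + (1634) = 2694  ⇒  (265)·c = 1060  ⇒  c = 4.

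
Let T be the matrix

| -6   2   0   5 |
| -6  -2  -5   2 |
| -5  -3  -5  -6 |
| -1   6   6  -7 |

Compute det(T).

|T| = -415

Expand along row 1 (it has 1 zero):
  + (-6) · M_11   where M_11 = det([-2 -5 2; -3 -5 -6; 6 6 -7]) = 167
  − (2) · M_12   where M_12 = det([-6 -5 2; -5 -5 -6; -1 6 -7]) = -351
  − (5) · M_14   where M_14 = det([-6 -2 -5; -5 -3 -5; -1 6 6]) = 23
det = (+1)·(-6)·(167) + (-1)·(2)·(-351) + (-1)·(5)·(23) = -415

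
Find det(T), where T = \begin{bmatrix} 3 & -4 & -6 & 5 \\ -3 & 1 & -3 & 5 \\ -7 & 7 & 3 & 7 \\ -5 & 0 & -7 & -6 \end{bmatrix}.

Expand along row 4 (it has 1 zero):
  − (-5) · M_41   where M_41 = det([-4 -6 5; 1 -3 5; 7 3 7]) = 96
  − (-7) · M_43   where M_43 = det([3 -4 5; -3 1 5; -7 7 7]) = -98
  + (-6) · M_44   where M_44 = det([3 -4 -6; -3 1 -3; -7 7 3]) = 36
det = (-1)·(-5)·(96) + (-1)·(-7)·(-98) + (+1)·(-6)·(36) = -422

-422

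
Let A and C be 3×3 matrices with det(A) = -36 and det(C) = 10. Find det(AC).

det(AC) = det(A)·det(C) = (-36)·(10) = -360

-360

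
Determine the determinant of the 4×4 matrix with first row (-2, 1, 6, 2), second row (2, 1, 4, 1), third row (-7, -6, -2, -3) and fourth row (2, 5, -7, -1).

Expand along row 1:
  + (-2) · M_11   where M_11 = det([1 4 1; -6 -2 -3; 5 -7 -1]) = -51
  − (1) · M_12   where M_12 = det([2 4 1; -7 -2 -3; 2 -7 -1]) = -37
  + (6) · M_13   where M_13 = det([2 1 1; -7 -6 -3; 2 5 -1]) = 6
  − (2) · M_14   where M_14 = det([2 1 4; -7 -6 -2; 2 5 -7]) = -41
det = (+1)·(-2)·(-51) + (-1)·(1)·(-37) + (+1)·(6)·(6) + (-1)·(2)·(-41) = 257

257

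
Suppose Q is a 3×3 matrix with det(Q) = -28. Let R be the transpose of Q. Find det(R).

det(R) = -28

det(Qᵀ) = det(Q).
det(R) = (1)·(-28) = -28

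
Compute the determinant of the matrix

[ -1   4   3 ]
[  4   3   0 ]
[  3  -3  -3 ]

Expand along column 3:
  + 3 · |4 3; 3 -3| = 3·(-12 − 9) = -63
  + (-3) · |-1 4; 4 3| = (-3)·(-3 − 16) = 57
Sum: (-63) + (57) = -6

The determinant is -6.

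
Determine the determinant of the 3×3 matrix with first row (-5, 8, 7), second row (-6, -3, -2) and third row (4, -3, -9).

Expand along column 1:
  + (-5) · |-3 -2; -3 -9| = (-5)·(27 − 6) = -105
  − (-6) · |8 7; -3 -9| = −(-6)·(-72 − (-21)) = -306
  + 4 · |8 7; -3 -2| = 4·(-16 − (-21)) = 20
Sum: (-105) + (-306) + (20) = -391

The determinant is -391.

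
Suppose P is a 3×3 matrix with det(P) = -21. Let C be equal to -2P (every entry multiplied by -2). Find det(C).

For a 3×3 matrix, det(-2P) = (-2)^3·det(P) = -8·det(P).
det(C) = (-8)·(-21) = 168

The determinant is 168.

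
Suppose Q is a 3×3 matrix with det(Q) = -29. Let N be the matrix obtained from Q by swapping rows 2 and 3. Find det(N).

Swapping two rows multiplies the determinant by −1.
det(N) = (-1)·(-29) = 29

The determinant is 29.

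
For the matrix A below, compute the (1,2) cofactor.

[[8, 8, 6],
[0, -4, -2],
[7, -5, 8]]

Delete row 1 and column 2; the remaining 2×2 submatrix is [0 -2; 7 8].
Its determinant is 0·8 − (-2)·7 = 14.
The cofactor carries sign (−1)^(1+2) = −1, so C_{1,2} = −(14) = -14.

The cofactor is -14.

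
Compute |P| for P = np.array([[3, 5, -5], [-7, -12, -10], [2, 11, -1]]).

The determinant is 496.

Expand along row 1:
  + 3 · |-12 -10; 11 -1| = 3·(12 − (-110)) = 366
  − 5 · |-7 -10; 2 -1| = −5·(7 − (-20)) = -135
  + (-5) · |-7 -12; 2 11| = (-5)·(-77 − (-24)) = 265
Sum: (366) + (-135) + (265) = 496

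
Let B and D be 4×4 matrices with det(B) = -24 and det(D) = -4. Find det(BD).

det(BD) = det(B)·det(D) = (-24)·(-4) = 96

The determinant is 96.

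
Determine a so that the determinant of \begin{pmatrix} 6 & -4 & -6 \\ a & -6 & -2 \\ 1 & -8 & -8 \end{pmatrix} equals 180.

Expanding along the column containing a, det(A) is linear in a: det(A) = (16)·a + (164).
Set (16)·a + (164) = 180  ⇒  (16)·a = 16  ⇒  a = 1.

1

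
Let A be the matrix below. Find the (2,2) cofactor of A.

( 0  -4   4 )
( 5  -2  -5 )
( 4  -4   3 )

Delete row 2 and column 2; the remaining 2×2 submatrix is [0 4; 4 3].
Its determinant is 0·3 − 4·4 = -16.
The cofactor carries sign (−1)^(2+2) = +1, so C_{2,2} = +(-16) = -16.

-16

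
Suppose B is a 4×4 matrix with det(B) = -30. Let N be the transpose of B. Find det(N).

det(Bᵀ) = det(B).
det(N) = (1)·(-30) = -30

-30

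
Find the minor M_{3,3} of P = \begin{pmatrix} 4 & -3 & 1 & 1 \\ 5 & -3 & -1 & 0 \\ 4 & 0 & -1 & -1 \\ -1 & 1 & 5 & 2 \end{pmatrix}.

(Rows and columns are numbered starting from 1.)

The minor is 8.

Delete row 3 and column 3; the remaining 3×3 submatrix is [4 -3 1; 5 -3 0; -1 1 2].
Its determinant is 8.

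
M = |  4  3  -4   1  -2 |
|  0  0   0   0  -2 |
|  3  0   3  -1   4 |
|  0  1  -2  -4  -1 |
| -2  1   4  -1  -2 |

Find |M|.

det(M) = -716

Expand along row 2 (it has 4 zeros):
  − (-2) · M_25   where M_25 = det([4 3 -4 1; 3 0 3 -1; 0 1 -2 -4; -2 1 4 -1]) = -358
det = (-1)·(-2)·(-358) = -716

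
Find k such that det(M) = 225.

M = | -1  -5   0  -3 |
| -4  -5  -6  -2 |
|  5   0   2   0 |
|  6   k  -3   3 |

0

Expanding along the row containing k, det(M) is linear in k: det(M) = (-70)·k + (225).
Set (-70)·k + (225) = 225  ⇒  (-70)·k = 0  ⇒  k = 0.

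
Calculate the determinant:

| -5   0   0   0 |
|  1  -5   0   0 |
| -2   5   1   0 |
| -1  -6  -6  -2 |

-50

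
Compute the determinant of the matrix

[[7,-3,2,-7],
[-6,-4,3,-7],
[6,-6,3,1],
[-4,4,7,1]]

Expand along row 1:
  + (7) · M_11   where M_11 = det([-4 3 -7; -6 3 1; 4 7 1]) = 424
  − (-3) · M_12   where M_12 = det([-6 3 -7; 6 3 1; -4 7 1]) = -384
  + (2) · M_13   where M_13 = det([-6 -4 -7; 6 -6 1; -4 4 1]) = 100
  − (-7) · M_14   where M_14 = det([-6 -4 3; 6 -6 3; -4 4 7]) = 540
det = (+1)·(7)·(424) + (-1)·(-3)·(-384) + (+1)·(2)·(100) + (-1)·(-7)·(540) = 5796

The determinant is 5796.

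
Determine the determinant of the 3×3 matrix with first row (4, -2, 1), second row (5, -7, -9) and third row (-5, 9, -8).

Expand along column 1:
  + 4 · |-7 -9; 9 -8| = 4·(56 − (-81)) = 548
  − 5 · |-2 1; 9 -8| = −5·(16 − 9) = -35
  + (-5) · |-2 1; -7 -9| = (-5)·(18 − (-7)) = -125
Sum: (548) + (-35) + (-125) = 388

The determinant is 388.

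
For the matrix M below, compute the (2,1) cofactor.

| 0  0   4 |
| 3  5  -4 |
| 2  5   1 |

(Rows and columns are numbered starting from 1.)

20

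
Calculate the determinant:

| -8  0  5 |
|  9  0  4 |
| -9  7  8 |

Expand along column 2:
  − 7 · |-8 5; 9 4| = −7·(-32 − 45) = 539

539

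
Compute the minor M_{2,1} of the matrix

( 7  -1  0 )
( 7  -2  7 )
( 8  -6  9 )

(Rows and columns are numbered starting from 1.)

Delete row 2 and column 1; the remaining 2×2 submatrix is [-1 0; -6 9].
Its determinant is (-1)·9 − 0·(-6) = -9.

-9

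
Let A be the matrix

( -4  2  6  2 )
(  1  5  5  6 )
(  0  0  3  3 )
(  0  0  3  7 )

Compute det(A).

-264

A is block upper-triangular with a 2×2 block and a 2×2 block on the diagonal, so its determinant equals the product of the determinants of the diagonal blocks.
det of the 2×2 block = -22
det of the 2×2 block = 12
det = (-22)·(12) = -264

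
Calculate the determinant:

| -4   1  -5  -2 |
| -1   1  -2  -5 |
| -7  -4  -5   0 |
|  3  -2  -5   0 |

Expand along column 4 (it has 2 zeros):
  − (-2) · M_14   where M_14 = det([-1 1 -2; -7 -4 -5; 3 -2 -5]) = -112
  + (-5) · M_24   where M_24 = det([-4 1 -5; -7 -4 -5; 3 -2 -5]) = -220
det = (-1)·(-2)·(-112) + (+1)·(-5)·(-220) = 876

The determinant is 876.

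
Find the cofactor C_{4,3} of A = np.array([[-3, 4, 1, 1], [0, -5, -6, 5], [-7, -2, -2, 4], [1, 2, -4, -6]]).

145

Delete row 4 and column 3; the remaining 3×3 submatrix is [-3 4 1; 0 -5 5; -7 -2 4].
Its determinant is -145.
The cofactor carries sign (−1)^(4+3) = −1, so C_{4,3} = −(-145) = 145.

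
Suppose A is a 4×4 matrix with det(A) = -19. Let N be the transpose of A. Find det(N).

det(Aᵀ) = det(A).
det(N) = (1)·(-19) = -19

det(N) = -19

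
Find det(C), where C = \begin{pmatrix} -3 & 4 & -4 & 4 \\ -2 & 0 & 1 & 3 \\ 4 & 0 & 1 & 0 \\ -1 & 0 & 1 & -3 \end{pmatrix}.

det(C) = -132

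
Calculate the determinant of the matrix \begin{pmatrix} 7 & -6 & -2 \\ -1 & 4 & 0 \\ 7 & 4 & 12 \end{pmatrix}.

328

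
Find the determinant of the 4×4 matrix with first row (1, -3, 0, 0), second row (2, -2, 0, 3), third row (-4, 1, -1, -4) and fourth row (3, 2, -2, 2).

The determinant is 59.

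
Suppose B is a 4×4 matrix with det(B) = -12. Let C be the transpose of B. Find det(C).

det(Bᵀ) = det(B).
det(C) = (1)·(-12) = -12

det(C) = -12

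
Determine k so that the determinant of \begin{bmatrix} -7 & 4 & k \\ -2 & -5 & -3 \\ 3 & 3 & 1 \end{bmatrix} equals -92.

Expanding along the column containing k, det(M) is linear in k: det(M) = (9)·k + (-56).
Set (9)·k + (-56) = -92  ⇒  (9)·k = -36  ⇒  k = -4.

-4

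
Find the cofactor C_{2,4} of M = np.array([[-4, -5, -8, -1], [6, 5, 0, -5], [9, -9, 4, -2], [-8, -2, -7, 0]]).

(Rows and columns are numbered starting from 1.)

Delete row 2 and column 4; the remaining 3×3 submatrix is [-4 -5 -8; 9 -9 4; -8 -2 -7].
Its determinant is 281.
The cofactor carries sign (−1)^(2+4) = +1, so C_{2,4} = +(281) = 281.

281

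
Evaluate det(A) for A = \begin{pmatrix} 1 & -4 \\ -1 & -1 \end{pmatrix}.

The determinant is -5.

det(A) = 1·(-1) − (-4)·(-1) = -1 − 4 = -5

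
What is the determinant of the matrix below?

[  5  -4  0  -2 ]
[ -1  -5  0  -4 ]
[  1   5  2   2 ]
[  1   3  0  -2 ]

260

Expand along column 3 (it has 3 zeros):
  + (2) · M_33   where M_33 = det([5 -4 -2; -1 -5 -4; 1 3 -2]) = 130
det = (+1)·(2)·(130) = 260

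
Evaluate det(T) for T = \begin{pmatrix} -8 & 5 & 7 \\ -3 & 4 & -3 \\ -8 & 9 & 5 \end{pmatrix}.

-146

Expand along row 1:
  + (-8) · |4 -3; 9 5| = (-8)·(20 − (-27)) = -376
  − 5 · |-3 -3; -8 5| = −5·(-15 − 24) = 195
  + 7 · |-3 4; -8 9| = 7·(-27 − (-32)) = 35
Sum: (-376) + (195) + (35) = -146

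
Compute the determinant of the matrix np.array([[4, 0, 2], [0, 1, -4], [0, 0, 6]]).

The determinant is 24.

The matrix is upper triangular, so the determinant is the product of the diagonal entries:
det = (4) · (1) · (6) = 24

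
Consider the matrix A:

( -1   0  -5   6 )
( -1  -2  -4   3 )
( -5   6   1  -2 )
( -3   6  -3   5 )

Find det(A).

The determinant is -46.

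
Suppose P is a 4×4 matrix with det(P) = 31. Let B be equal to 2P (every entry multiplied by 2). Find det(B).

496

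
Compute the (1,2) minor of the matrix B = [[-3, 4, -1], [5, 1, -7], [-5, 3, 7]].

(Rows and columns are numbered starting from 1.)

The minor is 0.

Delete row 1 and column 2; the remaining 2×2 submatrix is [5 -7; -5 7].
Its determinant is 5·7 − (-7)·(-5) = 0.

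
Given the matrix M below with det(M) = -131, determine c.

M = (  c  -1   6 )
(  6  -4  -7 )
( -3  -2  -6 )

Expanding along the row containing c, det(M) is linear in c: det(M) = (10)·c + (-201).
Set (10)·c + (-201) = -131  ⇒  (10)·c = 70  ⇒  c = 7.

c = 7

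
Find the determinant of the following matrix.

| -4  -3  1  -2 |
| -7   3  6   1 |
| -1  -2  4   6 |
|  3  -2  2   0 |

Expand along row 4 (it has 1 zero):
  − (3) · M_41   where M_41 = det([-3 1 -2; 3 6 1; -2 4 6]) = -164
  + (-2) · M_42   where M_42 = det([-4 1 -2; -7 6 1; -1 4 6]) = -43
  − (2) · M_43   where M_43 = det([-4 -3 -2; -7 3 1; -1 -2 6]) = -237
det = (-1)·(3)·(-164) + (+1)·(-2)·(-43) + (-1)·(2)·(-237) = 1052

The determinant is 1052.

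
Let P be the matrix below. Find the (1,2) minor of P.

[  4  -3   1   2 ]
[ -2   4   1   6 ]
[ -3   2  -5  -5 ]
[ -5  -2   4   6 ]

-159

Delete row 1 and column 2; the remaining 3×3 submatrix is [-2 1 6; -3 -5 -5; -5 4 6].
Its determinant is -159.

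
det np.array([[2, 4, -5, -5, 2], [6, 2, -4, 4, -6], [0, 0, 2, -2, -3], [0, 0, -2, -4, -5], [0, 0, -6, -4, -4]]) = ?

80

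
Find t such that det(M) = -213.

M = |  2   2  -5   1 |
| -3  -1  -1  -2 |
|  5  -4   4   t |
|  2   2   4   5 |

Expanding along the column containing t, det(M) is linear in t: det(M) = (-36)·t + (-177).
Set (-36)·t + (-177) = -213  ⇒  (-36)·t = -36  ⇒  t = 1.

1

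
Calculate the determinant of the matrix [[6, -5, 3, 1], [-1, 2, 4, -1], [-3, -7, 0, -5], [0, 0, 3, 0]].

Expand along row 4 (it has 3 zeros):
  − (3) · M_43   where M_43 = det([6 -5 1; -1 2 -1; -3 -7 -5]) = -79
det = (-1)·(3)·(-79) = 237

The determinant is 237.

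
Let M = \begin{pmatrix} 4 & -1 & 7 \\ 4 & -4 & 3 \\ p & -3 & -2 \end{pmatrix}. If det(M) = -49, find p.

-1

Expanding along the row containing p, det(M) is linear in p: det(M) = (25)·p + (-24).
Set (25)·p + (-24) = -49  ⇒  (25)·p = -25  ⇒  p = -1.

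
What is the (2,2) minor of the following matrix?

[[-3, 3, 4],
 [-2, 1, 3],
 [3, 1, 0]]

Delete row 2 and column 2; the remaining 2×2 submatrix is [-3 4; 3 0].
Its determinant is (-3)·0 − 4·3 = -12.

-12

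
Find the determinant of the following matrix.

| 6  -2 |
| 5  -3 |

det = 6·(-3) − (-2)·5 = -18 − (-10) = -8

-8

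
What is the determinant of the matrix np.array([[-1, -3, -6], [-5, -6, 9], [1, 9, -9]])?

369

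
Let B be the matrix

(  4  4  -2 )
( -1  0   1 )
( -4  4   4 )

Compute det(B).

Expand along column 2:
  − 4 · |-1 1; -4 4| = −4·(-4 − (-4)) = 0
  − 4 · |4 -2; -1 1| = −4·(4 − 2) = -8
Sum: (0) + (-8) = -8

|B| = -8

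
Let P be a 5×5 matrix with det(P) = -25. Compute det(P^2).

det(P^2) = (det P)^2 = (-25)^2 = 625

625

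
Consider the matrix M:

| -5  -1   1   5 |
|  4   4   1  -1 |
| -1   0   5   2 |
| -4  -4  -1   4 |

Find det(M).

det(M) = -225

Expand along row 3 (it has 1 zero):
  + (-1) · M_31   where M_31 = det([-1 1 5; 4 1 -1; -4 -1 4]) = -15
  + (5) · M_33   where M_33 = det([-5 -1 5; 4 4 -1; -4 -4 4]) = -48
  − (2) · M_34   where M_34 = det([-5 -1 1; 4 4 1; -4 -4 -1]) = 0
det = (+1)·(-1)·(-15) + (+1)·(5)·(-48) + (-1)·(2)·(0) = -225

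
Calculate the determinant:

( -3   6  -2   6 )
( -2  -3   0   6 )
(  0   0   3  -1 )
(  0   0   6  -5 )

-189

The matrix is block upper-triangular with a 2×2 block and a 2×2 block on the diagonal, so its determinant equals the product of the determinants of the diagonal blocks.
det of the 2×2 block = 21
det of the 2×2 block = -9
det = (21)·(-9) = -189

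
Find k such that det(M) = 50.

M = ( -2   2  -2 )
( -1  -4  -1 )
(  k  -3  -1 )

-6

Expanding along the row containing k, det(M) is linear in k: det(M) = (-10)·k + (-10).
Set (-10)·k + (-10) = 50  ⇒  (-10)·k = 60  ⇒  k = -6.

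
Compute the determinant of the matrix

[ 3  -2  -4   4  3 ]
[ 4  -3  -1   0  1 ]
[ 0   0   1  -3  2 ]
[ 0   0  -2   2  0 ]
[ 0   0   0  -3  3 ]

0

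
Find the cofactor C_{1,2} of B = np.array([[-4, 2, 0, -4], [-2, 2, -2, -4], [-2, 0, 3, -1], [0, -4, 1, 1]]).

4

Delete row 1 and column 2; the remaining 3×3 submatrix is [-2 -2 -4; -2 3 -1; 0 1 1].
Its determinant is -4.
The cofactor carries sign (−1)^(1+2) = −1, so C_{1,2} = −(-4) = 4.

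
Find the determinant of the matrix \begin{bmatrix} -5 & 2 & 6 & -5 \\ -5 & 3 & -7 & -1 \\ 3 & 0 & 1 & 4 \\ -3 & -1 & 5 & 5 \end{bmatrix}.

-1180

Expand along row 3 (it has 1 zero):
  + (3) · M_31   where M_31 = det([2 6 -5; 3 -7 -1; -1 5 5]) = -184
  + (1) · M_33   where M_33 = det([-5 2 -5; -5 3 -1; -3 -1 5]) = -84
  − (4) · M_34   where M_34 = det([-5 2 6; -5 3 -7; -3 -1 5]) = 136
det = (+1)·(3)·(-184) + (+1)·(1)·(-84) + (-1)·(4)·(136) = -1180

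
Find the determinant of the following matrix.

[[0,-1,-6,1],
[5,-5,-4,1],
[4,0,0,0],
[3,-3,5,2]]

Expand along row 3 (it has 3 zeros):
  + (4) · M_31   where M_31 = det([-1 -6 1; -5 -4 1; -3 5 2]) = -66
det = (+1)·(4)·(-66) = -264

-264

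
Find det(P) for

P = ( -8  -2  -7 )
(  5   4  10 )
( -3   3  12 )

The determinant is -153.

Expand along column 1:
  + (-8) · |4 10; 3 12| = (-8)·(48 − 30) = -144
  − 5 · |-2 -7; 3 12| = −5·(-24 − (-21)) = 15
  + (-3) · |-2 -7; 4 10| = (-3)·(-20 − (-28)) = -24
Sum: (-144) + (15) + (-24) = -153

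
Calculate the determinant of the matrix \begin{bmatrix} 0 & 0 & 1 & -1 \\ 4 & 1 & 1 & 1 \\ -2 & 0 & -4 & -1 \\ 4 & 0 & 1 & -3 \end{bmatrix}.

-24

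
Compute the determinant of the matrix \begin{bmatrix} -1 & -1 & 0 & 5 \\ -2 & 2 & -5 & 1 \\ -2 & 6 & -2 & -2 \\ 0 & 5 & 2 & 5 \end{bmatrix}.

Expand along row 1 (it has 1 zero):
  + (-1) · M_11   where M_11 = det([2 -5 1; 6 -2 -2; 5 2 5]) = 210
  − (-1) · M_12   where M_12 = det([-2 -5 1; -2 -2 -2; 0 2 5]) = -42
  − (5) · M_14   where M_14 = det([-2 2 -5; -2 6 -2; 0 5 2]) = 14
det = (+1)·(-1)·(210) + (-1)·(-1)·(-42) + (-1)·(5)·(14) = -322

-322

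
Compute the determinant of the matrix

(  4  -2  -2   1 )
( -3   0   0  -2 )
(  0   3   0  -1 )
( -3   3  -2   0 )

Expand along row 2 (it has 2 zeros):
  − (-3) · M_21   where M_21 = det([-2 -2 1; 3 0 -1; 3 -2 0]) = 4
  + (-2) · M_24   where M_24 = det([4 -2 -2; 0 3 0; -3 3 -2]) = -42
det = (-1)·(-3)·(4) + (+1)·(-2)·(-42) = 96

The determinant is 96.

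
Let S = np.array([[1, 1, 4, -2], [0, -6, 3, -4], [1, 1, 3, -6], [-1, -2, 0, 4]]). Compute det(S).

Expand along row 2 (it has 1 zero):
  + (-6) · M_22   where M_22 = det([1 4 -2; 1 3 -6; -1 0 4]) = 14
  − (3) · M_23   where M_23 = det([1 1 -2; 1 1 -6; -1 -2 4]) = -4
  + (-4) · M_24   where M_24 = det([1 1 4; 1 1 3; -1 -2 0]) = -1
det = (+1)·(-6)·(14) + (-1)·(3)·(-4) + (+1)·(-4)·(-1) = -68

The determinant is -68.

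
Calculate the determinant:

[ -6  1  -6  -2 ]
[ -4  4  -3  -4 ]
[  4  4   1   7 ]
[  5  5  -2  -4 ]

Expand along row 1:
  + (-6) · M_11   where M_11 = det([4 -3 -4; 4 1 7; 5 -2 -4]) = -61
  − (1) · M_12   where M_12 = det([-4 -3 -4; 4 1 7; 5 -2 -4]) = -141
  + (-6) · M_13   where M_13 = det([-4 4 -4; 4 4 7; 5 5 -4]) = 408
  − (-2) · M_14   where M_14 = det([-4 4 -3; 4 4 1; 5 5 -2]) = 104
det = (+1)·(-6)·(-61) + (-1)·(1)·(-141) + (+1)·(-6)·(408) + (-1)·(-2)·(104) = -1733

-1733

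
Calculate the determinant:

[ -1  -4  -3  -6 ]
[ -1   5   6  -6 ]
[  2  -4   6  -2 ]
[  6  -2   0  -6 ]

Expand along row 4 (it has 1 zero):
  − (6) · M_41   where M_41 = det([-4 -3 -6; 5 6 -6; -4 6 -2]) = -522
  + (-2) · M_42   where M_42 = det([-1 -3 -6; -1 6 -6; 2 6 -2]) = 126
  + (-6) · M_44   where M_44 = det([-1 -4 -3; -1 5 6; 2 -4 6]) = -108
det = (-1)·(6)·(-522) + (+1)·(-2)·(126) + (+1)·(-6)·(-108) = 3528

The determinant is 3528.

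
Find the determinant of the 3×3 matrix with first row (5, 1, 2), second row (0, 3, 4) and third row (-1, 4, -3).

The determinant is -123.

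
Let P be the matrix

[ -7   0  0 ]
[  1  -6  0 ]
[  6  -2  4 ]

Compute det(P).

168

P is lower triangular, so det(P) is the product of the diagonal entries:
det = (-7) · (-6) · (4) = 168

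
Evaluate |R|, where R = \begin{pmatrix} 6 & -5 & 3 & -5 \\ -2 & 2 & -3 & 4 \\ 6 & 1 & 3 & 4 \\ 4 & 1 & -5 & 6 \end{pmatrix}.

Expand along row 1:
  + (6) · M_11   where M_11 = det([2 -3 4; 1 3 4; 1 -5 6]) = 50
  − (-5) · M_12   where M_12 = det([-2 -3 4; 6 3 4; 4 -5 6]) = -184
  + (3) · M_13   where M_13 = det([-2 2 4; 6 1 4; 4 1 6]) = -36
  − (-5) · M_14   where M_14 = det([-2 2 -3; 6 1 3; 4 1 -5]) = 94
det = (+1)·(6)·(50) + (-1)·(-5)·(-184) + (+1)·(3)·(-36) + (-1)·(-5)·(94) = -258

-258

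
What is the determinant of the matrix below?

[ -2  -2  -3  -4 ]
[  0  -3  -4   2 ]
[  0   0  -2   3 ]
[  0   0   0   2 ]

-24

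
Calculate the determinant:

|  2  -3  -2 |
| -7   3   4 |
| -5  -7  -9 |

123

Expand along column 1:
  + 2 · |3 4; -7 -9| = 2·(-27 − (-28)) = 2
  − (-7) · |-3 -2; -7 -9| = −(-7)·(27 − 14) = 91
  + (-5) · |-3 -2; 3 4| = (-5)·(-12 − (-6)) = 30
Sum: (2) + (91) + (30) = 123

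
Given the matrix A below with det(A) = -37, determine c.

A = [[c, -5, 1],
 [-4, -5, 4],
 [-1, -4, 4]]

Expanding along the row containing c, det(A) is linear in c: det(A) = (-4)·c + (-49).
Set (-4)·c + (-49) = -37  ⇒  (-4)·c = 12  ⇒  c = -3.

-3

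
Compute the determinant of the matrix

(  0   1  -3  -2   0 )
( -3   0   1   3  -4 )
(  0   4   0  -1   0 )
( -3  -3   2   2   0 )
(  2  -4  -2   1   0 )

Expand along column 5 (it has 4 zeros):
  − (-4) · M_25   where M_25 = det([0 1 -3 -2; 0 4 0 -1; -3 -3 2 2; 2 -4 -2 1]) = -44
det = (-1)·(-4)·(-44) = -176

-176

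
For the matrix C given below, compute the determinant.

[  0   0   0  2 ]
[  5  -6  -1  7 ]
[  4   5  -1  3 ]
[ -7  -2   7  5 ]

Expand along row 1 (it has 3 zeros):
  − (2) · M_14   where M_14 = det([5 -6 -1; 4 5 -1; -7 -2 7]) = 264
det = (-1)·(2)·(264) = -528

det(C) = -528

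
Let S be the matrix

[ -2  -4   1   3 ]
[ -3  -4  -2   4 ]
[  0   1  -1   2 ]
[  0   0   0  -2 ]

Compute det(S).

det(S) = 6

Expand along row 4 (it has 3 zeros):
  + (-2) · M_44   where M_44 = det([-2 -4 1; -3 -4 -2; 0 1 -1]) = -3
det = (+1)·(-2)·(-3) = 6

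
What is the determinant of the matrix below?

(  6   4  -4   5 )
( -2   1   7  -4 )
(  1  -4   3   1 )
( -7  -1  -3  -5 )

-99

Expand along row 1:
  + (6) · M_11   where M_11 = det([1 7 -4; -4 3 1; -1 -3 -5]) = -219
  − (4) · M_12   where M_12 = det([-2 7 -4; 1 3 1; -7 -3 -5]) = -62
  + (-4) · M_13   where M_13 = det([-2 1 -4; 1 -4 1; -7 -1 -5]) = 72
  − (5) · M_14   where M_14 = det([-2 1 7; 1 -4 3; -7 -1 -3]) = -251
det = (+1)·(6)·(-219) + (-1)·(4)·(-62) + (+1)·(-4)·(72) + (-1)·(5)·(-251) = -99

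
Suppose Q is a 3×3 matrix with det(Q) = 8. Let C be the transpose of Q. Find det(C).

8

det(Qᵀ) = det(Q).
det(C) = (1)·(8) = 8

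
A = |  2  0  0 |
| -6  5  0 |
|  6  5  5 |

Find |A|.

|A| = 50

A is lower triangular, so det(A) is the product of the diagonal entries:
det = (2) · (5) · (5) = 50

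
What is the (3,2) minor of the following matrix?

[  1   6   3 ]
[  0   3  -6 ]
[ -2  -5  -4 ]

The minor is -6.

Delete row 3 and column 2; the remaining 2×2 submatrix is [1 3; 0 -6].
Its determinant is 1·(-6) − 3·0 = -6.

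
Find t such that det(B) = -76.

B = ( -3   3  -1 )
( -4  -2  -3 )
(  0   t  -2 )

Expanding along the column containing t, det(B) is linear in t: det(B) = (-5)·t + (-36).
Set (-5)·t + (-36) = -76  ⇒  (-5)·t = -40  ⇒  t = 8.

t = 8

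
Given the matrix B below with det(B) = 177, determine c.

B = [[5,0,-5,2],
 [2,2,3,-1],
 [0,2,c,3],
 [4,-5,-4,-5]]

Expanding along the column containing c, det(B) is linear in c: det(B) = (-111)·c + (-45).
Set (-111)·c + (-45) = 177  ⇒  (-111)·c = 222  ⇒  c = -2.

-2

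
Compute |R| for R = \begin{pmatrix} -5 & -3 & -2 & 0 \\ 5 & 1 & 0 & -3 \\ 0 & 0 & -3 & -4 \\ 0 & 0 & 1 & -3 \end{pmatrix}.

|R| = 130

R is block upper-triangular with a 2×2 block and a 2×2 block on the diagonal, so its determinant equals the product of the determinants of the diagonal blocks.
det of the 2×2 block = 10
det of the 2×2 block = 13
det = (10)·(13) = 130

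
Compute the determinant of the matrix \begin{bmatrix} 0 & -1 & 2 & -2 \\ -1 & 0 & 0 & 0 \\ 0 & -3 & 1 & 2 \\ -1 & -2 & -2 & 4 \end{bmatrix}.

-8

Expand along row 2 (it has 3 zeros):
  − (-1) · M_21   where M_21 = det([-1 2 -2; -3 1 2; -2 -2 4]) = -8
det = (-1)·(-1)·(-8) = -8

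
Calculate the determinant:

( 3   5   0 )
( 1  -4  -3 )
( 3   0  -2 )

Expand along row 1:
  + 3 · |-4 -3; 0 -2| = 3·(8 − 0) = 24
  − 5 · |1 -3; 3 -2| = −5·(-2 − (-9)) = -35
Sum: (24) + (-35) = -11

The determinant is -11.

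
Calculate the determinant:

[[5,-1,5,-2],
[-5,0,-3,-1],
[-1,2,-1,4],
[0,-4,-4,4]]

-180

Expand along row 2 (it has 1 zero):
  − (-5) · M_21   where M_21 = det([-1 5 -2; 2 -1 4; -4 -4 4]) = -108
  − (-3) · M_23   where M_23 = det([5 -1 -2; -1 2 4; 0 -4 4]) = 108
  + (-1) · M_24   where M_24 = det([5 -1 5; -1 2 -1; 0 -4 -4]) = -36
det = (-1)·(-5)·(-108) + (-1)·(-3)·(108) + (+1)·(-1)·(-36) = -180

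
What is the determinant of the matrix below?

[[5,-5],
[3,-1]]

det = 5·(-1) − (-5)·3 = -5 − (-15) = 10

The determinant is 10.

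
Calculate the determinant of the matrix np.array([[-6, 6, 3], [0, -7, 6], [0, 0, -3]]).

The matrix is upper triangular, so the determinant is the product of the diagonal entries:
det = (-6) · (-7) · (-3) = -126

-126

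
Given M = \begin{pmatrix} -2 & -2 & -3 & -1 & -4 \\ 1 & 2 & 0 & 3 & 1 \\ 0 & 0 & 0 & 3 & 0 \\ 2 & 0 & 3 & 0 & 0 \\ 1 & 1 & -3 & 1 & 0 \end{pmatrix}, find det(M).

det(M) = -126

Expand along row 3 (it has 4 zeros):
  − (3) · M_34   where M_34 = det([-2 -2 -3 -4; 1 2 0 1; 2 0 3 0; 1 1 -3 0]) = 42
det = (-1)·(3)·(42) = -126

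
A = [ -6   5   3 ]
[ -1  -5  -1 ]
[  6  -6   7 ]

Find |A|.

Expand along column 1:
  + (-6) · |-5 -1; -6 7| = (-6)·(-35 − 6) = 246
  − (-1) · |5 3; -6 7| = −(-1)·(35 − (-18)) = 53
  + 6 · |5 3; -5 -1| = 6·(-5 − (-15)) = 60
Sum: (246) + (53) + (60) = 359

|A| = 359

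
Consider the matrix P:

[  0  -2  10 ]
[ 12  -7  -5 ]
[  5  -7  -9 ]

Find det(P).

|P| = -656

Expand along column 1:
  − 12 · |-2 10; -7 -9| = −12·(18 − (-70)) = -1056
  + 5 · |-2 10; -7 -5| = 5·(10 − (-70)) = 400
Sum: (-1056) + (400) = -656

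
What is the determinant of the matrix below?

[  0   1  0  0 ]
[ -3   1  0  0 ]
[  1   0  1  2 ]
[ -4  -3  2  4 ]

0

The matrix is block lower-triangular with a 2×2 block and a 2×2 block on the diagonal, so its determinant equals the product of the determinants of the diagonal blocks.
det of the 2×2 block = 3
det of the 2×2 block = 0
det = (3)·(0) = 0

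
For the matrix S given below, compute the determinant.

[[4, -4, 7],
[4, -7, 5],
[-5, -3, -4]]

Expand along row 1:
  + 4 · |-7 5; -3 -4| = 4·(28 − (-15)) = 172
  − (-4) · |4 5; -5 -4| = −(-4)·(-16 − (-25)) = 36
  + 7 · |4 -7; -5 -3| = 7·(-12 − 35) = -329
Sum: (172) + (36) + (-329) = -121

-121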